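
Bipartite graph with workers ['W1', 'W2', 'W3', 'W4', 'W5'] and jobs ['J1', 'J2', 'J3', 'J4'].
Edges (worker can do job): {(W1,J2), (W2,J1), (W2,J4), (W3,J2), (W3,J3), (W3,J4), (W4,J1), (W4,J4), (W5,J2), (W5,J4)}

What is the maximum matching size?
Maximum matching size = 4

Maximum matching: {(W2,J4), (W3,J3), (W4,J1), (W5,J2)}
Size: 4

This assigns 4 workers to 4 distinct jobs.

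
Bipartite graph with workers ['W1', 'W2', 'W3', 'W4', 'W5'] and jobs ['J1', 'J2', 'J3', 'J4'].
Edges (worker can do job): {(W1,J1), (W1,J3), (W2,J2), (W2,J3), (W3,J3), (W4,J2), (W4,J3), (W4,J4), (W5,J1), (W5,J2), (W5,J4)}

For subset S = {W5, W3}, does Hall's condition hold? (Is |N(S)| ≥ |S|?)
Yes: |N(S)| = 4, |S| = 2

Subset S = {W5, W3}
Neighbors N(S) = {J1, J2, J3, J4}

|N(S)| = 4, |S| = 2
Hall's condition: |N(S)| ≥ |S| is satisfied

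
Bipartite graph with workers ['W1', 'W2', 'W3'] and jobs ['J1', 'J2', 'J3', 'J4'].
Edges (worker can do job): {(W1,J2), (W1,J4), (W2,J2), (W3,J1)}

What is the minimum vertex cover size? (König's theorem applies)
Minimum vertex cover size = 3

By König's theorem: in bipartite graphs,
min vertex cover = max matching = 3

Maximum matching has size 3, so minimum vertex cover also has size 3.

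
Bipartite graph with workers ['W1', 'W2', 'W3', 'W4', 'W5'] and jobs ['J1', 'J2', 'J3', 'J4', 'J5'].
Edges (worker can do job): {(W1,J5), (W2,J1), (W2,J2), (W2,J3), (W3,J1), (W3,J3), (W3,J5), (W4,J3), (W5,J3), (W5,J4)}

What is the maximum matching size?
Maximum matching size = 5

Maximum matching: {(W1,J5), (W2,J2), (W3,J1), (W4,J3), (W5,J4)}
Size: 5

This assigns 5 workers to 5 distinct jobs.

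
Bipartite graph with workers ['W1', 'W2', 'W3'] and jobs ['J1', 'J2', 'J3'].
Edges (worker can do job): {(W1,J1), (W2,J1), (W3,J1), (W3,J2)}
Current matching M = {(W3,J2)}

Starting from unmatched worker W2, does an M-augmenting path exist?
Yes: W2 → J1

An M-augmenting path alternates non-matching / matching edges, starting and ending at unmatched vertices.
Path: W2 → J1
(J1 is unmatched in M, so the path is augmenting.)
Flipping edges along this path would increase |M| from 1 to 2.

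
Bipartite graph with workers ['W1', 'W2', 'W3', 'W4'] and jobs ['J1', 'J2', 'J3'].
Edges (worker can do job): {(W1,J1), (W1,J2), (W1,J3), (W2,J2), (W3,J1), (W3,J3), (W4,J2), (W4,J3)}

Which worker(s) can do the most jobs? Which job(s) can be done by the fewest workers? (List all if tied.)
Most versatile: W1 (3 jobs); Least covered: J1 (2 workers)

Worker degrees (jobs they can do): W1:3, W2:1, W3:2, W4:2
Job degrees (workers who can do it): J1:2, J2:3, J3:3

Maximum worker degree is 3, achieved by: W1
Minimum job degree is 2, achieved by: J1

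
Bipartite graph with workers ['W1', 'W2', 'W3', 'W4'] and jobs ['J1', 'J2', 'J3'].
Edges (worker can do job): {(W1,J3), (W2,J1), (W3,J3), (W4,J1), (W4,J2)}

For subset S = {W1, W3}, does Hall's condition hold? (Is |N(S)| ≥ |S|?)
No: |N(S)| = 1, |S| = 2

Subset S = {W1, W3}
Neighbors N(S) = {J3}

|N(S)| = 1, |S| = 2
Hall's condition: |N(S)| ≥ |S| is NOT satisfied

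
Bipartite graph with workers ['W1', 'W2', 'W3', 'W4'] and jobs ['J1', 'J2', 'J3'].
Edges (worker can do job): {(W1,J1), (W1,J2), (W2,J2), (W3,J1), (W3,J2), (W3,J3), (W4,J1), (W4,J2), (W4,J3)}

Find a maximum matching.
Matching: {(W1,J1), (W3,J3), (W4,J2)}

Maximum matching (size 3):
  W1 → J1
  W3 → J3
  W4 → J2

Each worker is assigned to at most one job, and each job to at most one worker.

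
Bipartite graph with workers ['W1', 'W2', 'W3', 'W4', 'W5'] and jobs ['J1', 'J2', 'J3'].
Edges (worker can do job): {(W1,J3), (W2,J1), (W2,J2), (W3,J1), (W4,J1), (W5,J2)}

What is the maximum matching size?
Maximum matching size = 3

Maximum matching: {(W1,J3), (W3,J1), (W5,J2)}
Size: 3

This assigns 3 workers to 3 distinct jobs.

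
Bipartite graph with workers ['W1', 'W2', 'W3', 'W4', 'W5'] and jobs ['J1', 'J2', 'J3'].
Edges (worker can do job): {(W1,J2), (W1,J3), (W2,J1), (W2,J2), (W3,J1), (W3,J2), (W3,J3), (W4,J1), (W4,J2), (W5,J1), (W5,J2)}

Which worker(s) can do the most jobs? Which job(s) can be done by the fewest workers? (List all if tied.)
Most versatile: W3 (3 jobs); Least covered: J3 (2 workers)

Worker degrees (jobs they can do): W1:2, W2:2, W3:3, W4:2, W5:2
Job degrees (workers who can do it): J1:4, J2:5, J3:2

Maximum worker degree is 3, achieved by: W3
Minimum job degree is 2, achieved by: J3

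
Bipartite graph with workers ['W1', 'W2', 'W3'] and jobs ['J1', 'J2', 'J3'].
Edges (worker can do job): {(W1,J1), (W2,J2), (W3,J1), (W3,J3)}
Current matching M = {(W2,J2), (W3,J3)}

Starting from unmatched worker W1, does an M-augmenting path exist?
Yes: W1 → J1

An M-augmenting path alternates non-matching / matching edges, starting and ending at unmatched vertices.
Path: W1 → J1
(J1 is unmatched in M, so the path is augmenting.)
Flipping edges along this path would increase |M| from 2 to 3.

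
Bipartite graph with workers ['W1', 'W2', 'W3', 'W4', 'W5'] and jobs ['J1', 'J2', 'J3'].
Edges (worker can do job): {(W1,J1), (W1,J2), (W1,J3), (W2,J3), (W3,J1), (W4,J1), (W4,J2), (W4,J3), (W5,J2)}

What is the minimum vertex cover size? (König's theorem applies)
Minimum vertex cover size = 3

By König's theorem: in bipartite graphs,
min vertex cover = max matching = 3

Maximum matching has size 3, so minimum vertex cover also has size 3.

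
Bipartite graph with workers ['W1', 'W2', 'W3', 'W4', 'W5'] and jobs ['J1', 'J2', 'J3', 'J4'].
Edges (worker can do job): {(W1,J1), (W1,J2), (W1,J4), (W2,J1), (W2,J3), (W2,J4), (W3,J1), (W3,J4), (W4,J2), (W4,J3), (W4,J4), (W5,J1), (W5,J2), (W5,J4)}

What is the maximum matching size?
Maximum matching size = 4

Maximum matching: {(W1,J2), (W3,J4), (W4,J3), (W5,J1)}
Size: 4

This assigns 4 workers to 4 distinct jobs.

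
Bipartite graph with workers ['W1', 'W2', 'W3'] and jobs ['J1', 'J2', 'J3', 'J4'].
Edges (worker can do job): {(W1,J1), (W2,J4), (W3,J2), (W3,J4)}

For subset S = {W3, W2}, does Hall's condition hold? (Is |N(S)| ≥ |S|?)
Yes: |N(S)| = 2, |S| = 2

Subset S = {W3, W2}
Neighbors N(S) = {J2, J4}

|N(S)| = 2, |S| = 2
Hall's condition: |N(S)| ≥ |S| is satisfied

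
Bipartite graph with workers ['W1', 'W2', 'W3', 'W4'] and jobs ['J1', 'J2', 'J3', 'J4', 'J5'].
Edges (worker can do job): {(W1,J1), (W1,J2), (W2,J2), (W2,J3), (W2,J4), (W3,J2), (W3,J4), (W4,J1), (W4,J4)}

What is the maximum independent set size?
Maximum independent set = 5

By König's theorem:
- Min vertex cover = Max matching = 4
- Max independent set = Total vertices - Min vertex cover
- Max independent set = 9 - 4 = 5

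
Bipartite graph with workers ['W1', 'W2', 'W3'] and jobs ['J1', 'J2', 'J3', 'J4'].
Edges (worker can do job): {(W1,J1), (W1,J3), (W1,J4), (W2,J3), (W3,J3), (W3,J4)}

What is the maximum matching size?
Maximum matching size = 3

Maximum matching: {(W1,J1), (W2,J3), (W3,J4)}
Size: 3

This assigns 3 workers to 3 distinct jobs.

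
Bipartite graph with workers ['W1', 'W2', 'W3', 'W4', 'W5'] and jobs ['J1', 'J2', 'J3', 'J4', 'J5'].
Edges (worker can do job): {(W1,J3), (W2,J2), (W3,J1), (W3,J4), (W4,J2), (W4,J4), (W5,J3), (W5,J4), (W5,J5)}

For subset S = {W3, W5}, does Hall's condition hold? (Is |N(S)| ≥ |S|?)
Yes: |N(S)| = 4, |S| = 2

Subset S = {W3, W5}
Neighbors N(S) = {J1, J3, J4, J5}

|N(S)| = 4, |S| = 2
Hall's condition: |N(S)| ≥ |S| is satisfied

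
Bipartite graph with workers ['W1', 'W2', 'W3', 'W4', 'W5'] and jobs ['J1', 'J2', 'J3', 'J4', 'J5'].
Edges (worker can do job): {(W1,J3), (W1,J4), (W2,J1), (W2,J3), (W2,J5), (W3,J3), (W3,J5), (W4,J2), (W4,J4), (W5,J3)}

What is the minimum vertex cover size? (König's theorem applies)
Minimum vertex cover size = 5

By König's theorem: in bipartite graphs,
min vertex cover = max matching = 5

Maximum matching has size 5, so minimum vertex cover also has size 5.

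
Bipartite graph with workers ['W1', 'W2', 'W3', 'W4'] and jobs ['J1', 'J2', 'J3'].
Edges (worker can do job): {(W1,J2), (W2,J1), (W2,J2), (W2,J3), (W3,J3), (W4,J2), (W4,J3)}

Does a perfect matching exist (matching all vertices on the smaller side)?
Yes, perfect matching exists (size 3)

Perfect matching: {(W2,J1), (W3,J3), (W4,J2)}
All 3 vertices on the smaller side are matched.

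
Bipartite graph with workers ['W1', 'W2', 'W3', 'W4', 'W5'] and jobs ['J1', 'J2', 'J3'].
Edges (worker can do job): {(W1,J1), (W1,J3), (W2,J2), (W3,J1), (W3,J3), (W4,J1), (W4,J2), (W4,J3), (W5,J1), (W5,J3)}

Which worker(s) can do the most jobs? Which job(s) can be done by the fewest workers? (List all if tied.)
Most versatile: W4 (3 jobs); Least covered: J2 (2 workers)

Worker degrees (jobs they can do): W1:2, W2:1, W3:2, W4:3, W5:2
Job degrees (workers who can do it): J1:4, J2:2, J3:4

Maximum worker degree is 3, achieved by: W4
Minimum job degree is 2, achieved by: J2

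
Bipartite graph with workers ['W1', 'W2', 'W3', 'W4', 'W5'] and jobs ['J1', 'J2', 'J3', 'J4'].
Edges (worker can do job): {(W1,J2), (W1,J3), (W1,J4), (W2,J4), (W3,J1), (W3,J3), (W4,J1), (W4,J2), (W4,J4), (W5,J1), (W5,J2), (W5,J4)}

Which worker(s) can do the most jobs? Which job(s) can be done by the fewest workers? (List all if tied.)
Most versatile: W1, W4, W5 (3 jobs); Least covered: J3 (2 workers)

Worker degrees (jobs they can do): W1:3, W2:1, W3:2, W4:3, W5:3
Job degrees (workers who can do it): J1:3, J2:3, J3:2, J4:4

Maximum worker degree is 3, achieved by: W1, W4, W5
Minimum job degree is 2, achieved by: J3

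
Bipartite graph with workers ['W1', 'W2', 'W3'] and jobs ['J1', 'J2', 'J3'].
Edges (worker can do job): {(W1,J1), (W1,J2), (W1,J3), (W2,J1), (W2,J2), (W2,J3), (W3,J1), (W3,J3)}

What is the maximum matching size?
Maximum matching size = 3

Maximum matching: {(W1,J2), (W2,J1), (W3,J3)}
Size: 3

This assigns 3 workers to 3 distinct jobs.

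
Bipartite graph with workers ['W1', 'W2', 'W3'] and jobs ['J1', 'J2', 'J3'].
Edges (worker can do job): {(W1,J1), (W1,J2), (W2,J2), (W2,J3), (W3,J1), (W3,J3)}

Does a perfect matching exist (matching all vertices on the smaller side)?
Yes, perfect matching exists (size 3)

Perfect matching: {(W1,J2), (W2,J3), (W3,J1)}
All 3 vertices on the smaller side are matched.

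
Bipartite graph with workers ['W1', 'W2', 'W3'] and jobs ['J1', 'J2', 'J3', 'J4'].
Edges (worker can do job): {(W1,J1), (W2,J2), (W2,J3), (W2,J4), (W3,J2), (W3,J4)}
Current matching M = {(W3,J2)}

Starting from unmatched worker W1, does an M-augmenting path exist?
Yes: W1 → J1

An M-augmenting path alternates non-matching / matching edges, starting and ending at unmatched vertices.
Path: W1 → J1
(J1 is unmatched in M, so the path is augmenting.)
Flipping edges along this path would increase |M| from 1 to 2.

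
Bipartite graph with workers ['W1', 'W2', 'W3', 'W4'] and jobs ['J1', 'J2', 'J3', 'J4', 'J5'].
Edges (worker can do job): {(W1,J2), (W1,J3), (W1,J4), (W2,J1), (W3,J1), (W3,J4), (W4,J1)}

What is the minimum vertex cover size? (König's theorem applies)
Minimum vertex cover size = 3

By König's theorem: in bipartite graphs,
min vertex cover = max matching = 3

Maximum matching has size 3, so minimum vertex cover also has size 3.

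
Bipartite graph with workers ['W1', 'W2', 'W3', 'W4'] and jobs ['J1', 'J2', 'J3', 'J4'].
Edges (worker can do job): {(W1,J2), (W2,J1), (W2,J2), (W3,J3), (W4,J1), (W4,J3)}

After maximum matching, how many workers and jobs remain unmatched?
Unmatched: 1 workers, 1 jobs

Maximum matching size: 3
Workers: 4 total, 3 matched, 1 unmatched
Jobs: 4 total, 3 matched, 1 unmatched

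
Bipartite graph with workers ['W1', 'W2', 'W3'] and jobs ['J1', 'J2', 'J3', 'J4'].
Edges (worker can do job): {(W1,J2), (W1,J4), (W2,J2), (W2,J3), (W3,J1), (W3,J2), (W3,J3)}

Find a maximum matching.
Matching: {(W1,J4), (W2,J3), (W3,J2)}

Maximum matching (size 3):
  W1 → J4
  W2 → J3
  W3 → J2

Each worker is assigned to at most one job, and each job to at most one worker.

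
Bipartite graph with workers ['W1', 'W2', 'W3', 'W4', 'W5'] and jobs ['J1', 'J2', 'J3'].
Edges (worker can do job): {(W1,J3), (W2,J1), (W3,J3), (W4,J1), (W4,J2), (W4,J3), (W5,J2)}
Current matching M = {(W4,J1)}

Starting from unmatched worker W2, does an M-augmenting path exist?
Yes: W2 → J1 → W4 → J2

An M-augmenting path alternates non-matching / matching edges, starting and ending at unmatched vertices.
Path: W2 → J1 → W4 → J2
(J2 is unmatched in M, so the path is augmenting.)
Flipping edges along this path would increase |M| from 1 to 2.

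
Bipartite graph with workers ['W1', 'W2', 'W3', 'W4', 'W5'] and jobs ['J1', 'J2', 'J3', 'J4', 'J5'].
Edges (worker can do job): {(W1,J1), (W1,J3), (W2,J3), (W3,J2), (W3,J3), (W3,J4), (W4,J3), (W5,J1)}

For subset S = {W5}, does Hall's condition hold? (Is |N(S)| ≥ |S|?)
Yes: |N(S)| = 1, |S| = 1

Subset S = {W5}
Neighbors N(S) = {J1}

|N(S)| = 1, |S| = 1
Hall's condition: |N(S)| ≥ |S| is satisfied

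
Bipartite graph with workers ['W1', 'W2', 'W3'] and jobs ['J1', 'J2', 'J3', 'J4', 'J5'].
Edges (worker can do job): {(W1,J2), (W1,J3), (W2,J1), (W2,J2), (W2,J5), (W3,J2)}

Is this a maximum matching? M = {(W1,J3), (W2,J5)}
No, size 2 is not maximum

Proposed matching has size 2.
Maximum matching size for this graph: 3.

This is NOT maximum - can be improved to size 3.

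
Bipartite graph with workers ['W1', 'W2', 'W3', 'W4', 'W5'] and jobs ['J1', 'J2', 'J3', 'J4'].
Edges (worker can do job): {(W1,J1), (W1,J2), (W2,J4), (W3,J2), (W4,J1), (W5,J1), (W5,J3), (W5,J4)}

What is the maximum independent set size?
Maximum independent set = 5

By König's theorem:
- Min vertex cover = Max matching = 4
- Max independent set = Total vertices - Min vertex cover
- Max independent set = 9 - 4 = 5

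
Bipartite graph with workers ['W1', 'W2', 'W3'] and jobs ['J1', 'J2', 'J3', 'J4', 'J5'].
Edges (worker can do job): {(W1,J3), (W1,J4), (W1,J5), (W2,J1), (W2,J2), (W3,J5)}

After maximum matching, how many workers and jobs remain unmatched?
Unmatched: 0 workers, 2 jobs

Maximum matching size: 3
Workers: 3 total, 3 matched, 0 unmatched
Jobs: 5 total, 3 matched, 2 unmatched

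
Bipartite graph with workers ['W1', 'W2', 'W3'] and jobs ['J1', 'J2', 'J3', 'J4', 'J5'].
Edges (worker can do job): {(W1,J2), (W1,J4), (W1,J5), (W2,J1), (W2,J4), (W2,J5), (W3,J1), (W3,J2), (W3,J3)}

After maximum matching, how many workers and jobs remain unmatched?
Unmatched: 0 workers, 2 jobs

Maximum matching size: 3
Workers: 3 total, 3 matched, 0 unmatched
Jobs: 5 total, 3 matched, 2 unmatched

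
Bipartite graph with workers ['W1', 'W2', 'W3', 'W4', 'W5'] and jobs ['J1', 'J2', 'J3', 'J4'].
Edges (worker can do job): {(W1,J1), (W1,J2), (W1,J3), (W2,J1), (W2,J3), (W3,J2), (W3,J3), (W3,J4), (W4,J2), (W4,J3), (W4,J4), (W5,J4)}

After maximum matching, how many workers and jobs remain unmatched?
Unmatched: 1 workers, 0 jobs

Maximum matching size: 4
Workers: 5 total, 4 matched, 1 unmatched
Jobs: 4 total, 4 matched, 0 unmatched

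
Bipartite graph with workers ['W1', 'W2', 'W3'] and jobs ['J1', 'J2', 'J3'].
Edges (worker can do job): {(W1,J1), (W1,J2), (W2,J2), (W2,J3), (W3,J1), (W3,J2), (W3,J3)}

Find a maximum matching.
Matching: {(W1,J1), (W2,J3), (W3,J2)}

Maximum matching (size 3):
  W1 → J1
  W2 → J3
  W3 → J2

Each worker is assigned to at most one job, and each job to at most one worker.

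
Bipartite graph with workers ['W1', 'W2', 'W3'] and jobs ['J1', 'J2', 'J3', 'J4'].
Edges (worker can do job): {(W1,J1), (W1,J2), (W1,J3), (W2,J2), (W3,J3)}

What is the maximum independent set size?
Maximum independent set = 4

By König's theorem:
- Min vertex cover = Max matching = 3
- Max independent set = Total vertices - Min vertex cover
- Max independent set = 7 - 3 = 4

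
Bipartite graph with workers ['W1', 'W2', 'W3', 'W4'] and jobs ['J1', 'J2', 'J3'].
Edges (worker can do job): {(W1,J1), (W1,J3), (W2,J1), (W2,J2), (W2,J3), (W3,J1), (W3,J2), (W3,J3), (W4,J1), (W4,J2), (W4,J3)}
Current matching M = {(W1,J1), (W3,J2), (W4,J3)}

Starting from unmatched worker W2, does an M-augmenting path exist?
No augmenting path from W2

Alternating search from W2 reaches jobs: {J1, J2, J3}.
Every reachable job is already matched in M, and following those matched edges back to workers exposes no further unvisited jobs.
No M-augmenting path from W2 exists.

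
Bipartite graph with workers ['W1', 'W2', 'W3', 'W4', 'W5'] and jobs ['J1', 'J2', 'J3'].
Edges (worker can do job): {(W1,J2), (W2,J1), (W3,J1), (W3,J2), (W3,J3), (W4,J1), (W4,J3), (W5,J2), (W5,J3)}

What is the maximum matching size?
Maximum matching size = 3

Maximum matching: {(W3,J2), (W4,J1), (W5,J3)}
Size: 3

This assigns 3 workers to 3 distinct jobs.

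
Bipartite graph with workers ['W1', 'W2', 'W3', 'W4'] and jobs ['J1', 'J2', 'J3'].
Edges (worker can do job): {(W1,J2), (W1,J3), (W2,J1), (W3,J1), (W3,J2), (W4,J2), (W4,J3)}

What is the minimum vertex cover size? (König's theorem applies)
Minimum vertex cover size = 3

By König's theorem: in bipartite graphs,
min vertex cover = max matching = 3

Maximum matching has size 3, so minimum vertex cover also has size 3.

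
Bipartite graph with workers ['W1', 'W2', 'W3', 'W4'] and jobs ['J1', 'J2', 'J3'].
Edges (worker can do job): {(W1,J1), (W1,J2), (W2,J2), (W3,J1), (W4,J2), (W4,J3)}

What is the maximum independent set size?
Maximum independent set = 4

By König's theorem:
- Min vertex cover = Max matching = 3
- Max independent set = Total vertices - Min vertex cover
- Max independent set = 7 - 3 = 4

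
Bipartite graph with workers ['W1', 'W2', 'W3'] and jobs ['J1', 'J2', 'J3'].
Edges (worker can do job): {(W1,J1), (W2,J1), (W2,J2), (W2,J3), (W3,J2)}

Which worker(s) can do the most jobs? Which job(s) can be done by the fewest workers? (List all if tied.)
Most versatile: W2 (3 jobs); Least covered: J3 (1 workers)

Worker degrees (jobs they can do): W1:1, W2:3, W3:1
Job degrees (workers who can do it): J1:2, J2:2, J3:1

Maximum worker degree is 3, achieved by: W2
Minimum job degree is 1, achieved by: J3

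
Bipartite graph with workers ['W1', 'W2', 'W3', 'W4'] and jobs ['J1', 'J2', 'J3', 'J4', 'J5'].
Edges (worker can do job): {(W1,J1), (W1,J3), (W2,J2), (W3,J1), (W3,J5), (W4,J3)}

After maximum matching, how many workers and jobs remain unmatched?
Unmatched: 0 workers, 1 jobs

Maximum matching size: 4
Workers: 4 total, 4 matched, 0 unmatched
Jobs: 5 total, 4 matched, 1 unmatched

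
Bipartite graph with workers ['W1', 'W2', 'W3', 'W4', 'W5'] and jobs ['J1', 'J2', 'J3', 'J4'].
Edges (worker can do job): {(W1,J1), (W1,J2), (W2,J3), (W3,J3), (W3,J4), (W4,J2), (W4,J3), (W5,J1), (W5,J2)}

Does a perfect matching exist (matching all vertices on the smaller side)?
Yes, perfect matching exists (size 4)

Perfect matching: {(W2,J3), (W3,J4), (W4,J2), (W5,J1)}
All 4 vertices on the smaller side are matched.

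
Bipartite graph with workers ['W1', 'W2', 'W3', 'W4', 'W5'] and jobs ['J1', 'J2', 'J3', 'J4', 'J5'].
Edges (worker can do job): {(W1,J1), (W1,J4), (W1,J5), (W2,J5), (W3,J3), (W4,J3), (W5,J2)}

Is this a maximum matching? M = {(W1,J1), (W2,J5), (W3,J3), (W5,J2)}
Yes, size 4 is maximum

Proposed matching has size 4.
Maximum matching size for this graph: 4.

This is a maximum matching.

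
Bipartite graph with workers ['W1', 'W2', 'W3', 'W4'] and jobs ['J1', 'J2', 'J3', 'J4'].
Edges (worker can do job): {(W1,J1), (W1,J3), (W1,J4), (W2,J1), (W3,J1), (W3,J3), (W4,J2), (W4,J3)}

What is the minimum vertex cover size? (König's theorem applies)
Minimum vertex cover size = 4

By König's theorem: in bipartite graphs,
min vertex cover = max matching = 4

Maximum matching has size 4, so minimum vertex cover also has size 4.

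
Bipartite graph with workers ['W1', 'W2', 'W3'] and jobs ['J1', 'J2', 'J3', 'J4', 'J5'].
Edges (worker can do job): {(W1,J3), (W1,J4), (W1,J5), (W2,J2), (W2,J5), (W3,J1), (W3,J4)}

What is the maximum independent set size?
Maximum independent set = 5

By König's theorem:
- Min vertex cover = Max matching = 3
- Max independent set = Total vertices - Min vertex cover
- Max independent set = 8 - 3 = 5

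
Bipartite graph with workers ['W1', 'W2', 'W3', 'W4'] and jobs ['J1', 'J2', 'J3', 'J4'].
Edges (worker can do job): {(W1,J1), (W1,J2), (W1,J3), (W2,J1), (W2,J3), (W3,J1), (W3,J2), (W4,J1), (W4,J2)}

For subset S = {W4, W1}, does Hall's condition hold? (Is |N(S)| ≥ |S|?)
Yes: |N(S)| = 3, |S| = 2

Subset S = {W4, W1}
Neighbors N(S) = {J1, J2, J3}

|N(S)| = 3, |S| = 2
Hall's condition: |N(S)| ≥ |S| is satisfied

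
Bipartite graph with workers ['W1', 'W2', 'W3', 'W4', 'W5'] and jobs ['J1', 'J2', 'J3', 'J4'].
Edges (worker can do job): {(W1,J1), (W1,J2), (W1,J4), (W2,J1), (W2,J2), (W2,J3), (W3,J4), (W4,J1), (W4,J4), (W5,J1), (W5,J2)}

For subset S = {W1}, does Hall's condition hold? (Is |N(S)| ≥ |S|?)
Yes: |N(S)| = 3, |S| = 1

Subset S = {W1}
Neighbors N(S) = {J1, J2, J4}

|N(S)| = 3, |S| = 1
Hall's condition: |N(S)| ≥ |S| is satisfied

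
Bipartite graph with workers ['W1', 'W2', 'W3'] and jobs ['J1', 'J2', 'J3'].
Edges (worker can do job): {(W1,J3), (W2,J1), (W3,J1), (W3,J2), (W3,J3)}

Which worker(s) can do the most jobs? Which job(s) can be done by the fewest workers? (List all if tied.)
Most versatile: W3 (3 jobs); Least covered: J2 (1 workers)

Worker degrees (jobs they can do): W1:1, W2:1, W3:3
Job degrees (workers who can do it): J1:2, J2:1, J3:2

Maximum worker degree is 3, achieved by: W3
Minimum job degree is 1, achieved by: J2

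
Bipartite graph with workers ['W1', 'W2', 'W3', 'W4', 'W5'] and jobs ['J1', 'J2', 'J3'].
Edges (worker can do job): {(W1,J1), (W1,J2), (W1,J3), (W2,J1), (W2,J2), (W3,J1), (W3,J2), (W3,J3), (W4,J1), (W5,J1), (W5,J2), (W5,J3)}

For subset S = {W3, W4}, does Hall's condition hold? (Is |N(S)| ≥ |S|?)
Yes: |N(S)| = 3, |S| = 2

Subset S = {W3, W4}
Neighbors N(S) = {J1, J2, J3}

|N(S)| = 3, |S| = 2
Hall's condition: |N(S)| ≥ |S| is satisfied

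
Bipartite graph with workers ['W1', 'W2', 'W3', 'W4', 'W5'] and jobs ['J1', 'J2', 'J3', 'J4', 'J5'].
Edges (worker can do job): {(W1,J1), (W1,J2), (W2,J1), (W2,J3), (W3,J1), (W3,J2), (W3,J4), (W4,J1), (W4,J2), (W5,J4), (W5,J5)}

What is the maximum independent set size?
Maximum independent set = 5

By König's theorem:
- Min vertex cover = Max matching = 5
- Max independent set = Total vertices - Min vertex cover
- Max independent set = 10 - 5 = 5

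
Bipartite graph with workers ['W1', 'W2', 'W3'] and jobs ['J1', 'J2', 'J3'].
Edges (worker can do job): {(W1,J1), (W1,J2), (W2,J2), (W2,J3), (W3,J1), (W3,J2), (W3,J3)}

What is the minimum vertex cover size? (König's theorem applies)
Minimum vertex cover size = 3

By König's theorem: in bipartite graphs,
min vertex cover = max matching = 3

Maximum matching has size 3, so minimum vertex cover also has size 3.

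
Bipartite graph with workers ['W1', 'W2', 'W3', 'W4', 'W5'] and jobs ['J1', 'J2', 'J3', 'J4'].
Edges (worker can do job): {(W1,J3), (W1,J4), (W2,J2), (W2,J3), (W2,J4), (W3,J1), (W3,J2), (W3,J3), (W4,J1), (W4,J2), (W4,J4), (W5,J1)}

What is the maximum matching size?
Maximum matching size = 4

Maximum matching: {(W1,J3), (W3,J2), (W4,J4), (W5,J1)}
Size: 4

This assigns 4 workers to 4 distinct jobs.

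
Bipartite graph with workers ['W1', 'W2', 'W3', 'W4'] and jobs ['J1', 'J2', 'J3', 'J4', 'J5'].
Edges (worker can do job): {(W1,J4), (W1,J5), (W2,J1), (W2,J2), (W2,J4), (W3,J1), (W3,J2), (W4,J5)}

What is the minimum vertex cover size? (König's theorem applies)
Minimum vertex cover size = 4

By König's theorem: in bipartite graphs,
min vertex cover = max matching = 4

Maximum matching has size 4, so minimum vertex cover also has size 4.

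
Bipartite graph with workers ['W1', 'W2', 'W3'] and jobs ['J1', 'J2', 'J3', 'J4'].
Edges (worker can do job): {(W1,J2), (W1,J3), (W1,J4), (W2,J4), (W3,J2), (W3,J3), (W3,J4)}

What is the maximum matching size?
Maximum matching size = 3

Maximum matching: {(W1,J3), (W2,J4), (W3,J2)}
Size: 3

This assigns 3 workers to 3 distinct jobs.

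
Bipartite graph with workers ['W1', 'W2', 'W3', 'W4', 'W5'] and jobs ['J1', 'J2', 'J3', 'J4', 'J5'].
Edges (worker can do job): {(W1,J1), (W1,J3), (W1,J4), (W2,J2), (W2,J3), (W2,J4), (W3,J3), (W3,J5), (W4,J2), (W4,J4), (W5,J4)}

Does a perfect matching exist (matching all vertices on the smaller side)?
Yes, perfect matching exists (size 5)

Perfect matching: {(W1,J1), (W2,J3), (W3,J5), (W4,J2), (W5,J4)}
All 5 vertices on the smaller side are matched.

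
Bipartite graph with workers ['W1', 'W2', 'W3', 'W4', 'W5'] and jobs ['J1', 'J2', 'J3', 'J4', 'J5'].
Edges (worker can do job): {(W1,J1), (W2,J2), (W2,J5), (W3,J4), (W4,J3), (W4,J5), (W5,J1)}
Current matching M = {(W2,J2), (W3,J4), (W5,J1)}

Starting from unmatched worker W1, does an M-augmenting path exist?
No augmenting path from W1

Alternating search from W1 reaches jobs: {J1}.
Every reachable job is already matched in M, and following those matched edges back to workers exposes no further unvisited jobs.
No M-augmenting path from W1 exists.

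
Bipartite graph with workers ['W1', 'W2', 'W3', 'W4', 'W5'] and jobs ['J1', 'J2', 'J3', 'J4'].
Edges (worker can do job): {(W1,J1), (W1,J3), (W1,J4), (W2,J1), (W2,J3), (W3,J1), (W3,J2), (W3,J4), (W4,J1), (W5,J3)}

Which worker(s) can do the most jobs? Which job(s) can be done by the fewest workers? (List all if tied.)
Most versatile: W1, W3 (3 jobs); Least covered: J2 (1 workers)

Worker degrees (jobs they can do): W1:3, W2:2, W3:3, W4:1, W5:1
Job degrees (workers who can do it): J1:4, J2:1, J3:3, J4:2

Maximum worker degree is 3, achieved by: W1, W3
Minimum job degree is 1, achieved by: J2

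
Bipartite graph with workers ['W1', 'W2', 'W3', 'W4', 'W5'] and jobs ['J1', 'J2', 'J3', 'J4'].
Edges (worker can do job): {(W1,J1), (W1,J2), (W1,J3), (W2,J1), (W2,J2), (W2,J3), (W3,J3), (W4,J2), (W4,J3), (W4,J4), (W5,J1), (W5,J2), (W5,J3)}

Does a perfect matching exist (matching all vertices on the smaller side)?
Yes, perfect matching exists (size 4)

Perfect matching: {(W1,J2), (W3,J3), (W4,J4), (W5,J1)}
All 4 vertices on the smaller side are matched.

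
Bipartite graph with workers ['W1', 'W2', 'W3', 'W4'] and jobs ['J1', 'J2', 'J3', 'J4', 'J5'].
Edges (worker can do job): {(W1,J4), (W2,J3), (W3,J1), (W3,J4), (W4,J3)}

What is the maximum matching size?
Maximum matching size = 3

Maximum matching: {(W1,J4), (W3,J1), (W4,J3)}
Size: 3

This assigns 3 workers to 3 distinct jobs.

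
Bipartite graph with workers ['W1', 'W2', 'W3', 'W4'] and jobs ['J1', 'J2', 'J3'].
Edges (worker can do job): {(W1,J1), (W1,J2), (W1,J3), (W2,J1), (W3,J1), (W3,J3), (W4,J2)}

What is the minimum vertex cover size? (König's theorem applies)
Minimum vertex cover size = 3

By König's theorem: in bipartite graphs,
min vertex cover = max matching = 3

Maximum matching has size 3, so minimum vertex cover also has size 3.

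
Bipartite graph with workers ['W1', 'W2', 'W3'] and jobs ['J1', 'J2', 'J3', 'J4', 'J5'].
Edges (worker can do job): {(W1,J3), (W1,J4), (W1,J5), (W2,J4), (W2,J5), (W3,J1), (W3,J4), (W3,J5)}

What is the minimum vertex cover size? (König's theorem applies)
Minimum vertex cover size = 3

By König's theorem: in bipartite graphs,
min vertex cover = max matching = 3

Maximum matching has size 3, so minimum vertex cover also has size 3.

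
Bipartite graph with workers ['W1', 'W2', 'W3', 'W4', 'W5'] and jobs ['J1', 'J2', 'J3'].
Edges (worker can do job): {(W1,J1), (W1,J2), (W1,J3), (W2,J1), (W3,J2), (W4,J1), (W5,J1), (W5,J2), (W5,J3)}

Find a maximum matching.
Matching: {(W3,J2), (W4,J1), (W5,J3)}

Maximum matching (size 3):
  W3 → J2
  W4 → J1
  W5 → J3

Each worker is assigned to at most one job, and each job to at most one worker.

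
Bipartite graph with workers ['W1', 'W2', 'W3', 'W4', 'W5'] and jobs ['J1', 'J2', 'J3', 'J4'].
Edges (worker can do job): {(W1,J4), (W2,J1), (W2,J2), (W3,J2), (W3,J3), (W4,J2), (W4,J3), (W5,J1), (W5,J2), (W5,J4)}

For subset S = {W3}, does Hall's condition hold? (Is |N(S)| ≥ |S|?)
Yes: |N(S)| = 2, |S| = 1

Subset S = {W3}
Neighbors N(S) = {J2, J3}

|N(S)| = 2, |S| = 1
Hall's condition: |N(S)| ≥ |S| is satisfied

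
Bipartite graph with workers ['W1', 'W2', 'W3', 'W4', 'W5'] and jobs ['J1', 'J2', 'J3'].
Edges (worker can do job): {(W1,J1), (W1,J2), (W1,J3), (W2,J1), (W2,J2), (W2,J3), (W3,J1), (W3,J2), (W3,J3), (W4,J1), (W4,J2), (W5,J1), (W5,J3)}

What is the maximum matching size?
Maximum matching size = 3

Maximum matching: {(W3,J2), (W4,J1), (W5,J3)}
Size: 3

This assigns 3 workers to 3 distinct jobs.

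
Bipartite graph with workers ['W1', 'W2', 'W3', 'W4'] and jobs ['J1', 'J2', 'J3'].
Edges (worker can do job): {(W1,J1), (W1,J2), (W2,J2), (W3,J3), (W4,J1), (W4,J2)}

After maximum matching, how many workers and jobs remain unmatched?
Unmatched: 1 workers, 0 jobs

Maximum matching size: 3
Workers: 4 total, 3 matched, 1 unmatched
Jobs: 3 total, 3 matched, 0 unmatched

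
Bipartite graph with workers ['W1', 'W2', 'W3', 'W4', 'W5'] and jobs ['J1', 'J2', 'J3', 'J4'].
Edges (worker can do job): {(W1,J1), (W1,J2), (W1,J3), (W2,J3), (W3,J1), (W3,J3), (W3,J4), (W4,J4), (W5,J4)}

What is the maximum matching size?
Maximum matching size = 4

Maximum matching: {(W1,J2), (W2,J3), (W3,J1), (W5,J4)}
Size: 4

This assigns 4 workers to 4 distinct jobs.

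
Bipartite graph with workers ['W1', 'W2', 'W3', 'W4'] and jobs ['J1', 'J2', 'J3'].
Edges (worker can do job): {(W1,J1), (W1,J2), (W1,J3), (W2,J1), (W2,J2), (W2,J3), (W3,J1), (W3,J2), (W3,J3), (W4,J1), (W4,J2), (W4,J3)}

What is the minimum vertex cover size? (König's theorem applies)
Minimum vertex cover size = 3

By König's theorem: in bipartite graphs,
min vertex cover = max matching = 3

Maximum matching has size 3, so minimum vertex cover also has size 3.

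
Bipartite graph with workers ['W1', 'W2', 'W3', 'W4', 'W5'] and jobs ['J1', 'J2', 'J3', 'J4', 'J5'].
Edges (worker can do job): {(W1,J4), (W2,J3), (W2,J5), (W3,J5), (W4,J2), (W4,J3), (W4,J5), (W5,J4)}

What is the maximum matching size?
Maximum matching size = 4

Maximum matching: {(W2,J3), (W3,J5), (W4,J2), (W5,J4)}
Size: 4

This assigns 4 workers to 4 distinct jobs.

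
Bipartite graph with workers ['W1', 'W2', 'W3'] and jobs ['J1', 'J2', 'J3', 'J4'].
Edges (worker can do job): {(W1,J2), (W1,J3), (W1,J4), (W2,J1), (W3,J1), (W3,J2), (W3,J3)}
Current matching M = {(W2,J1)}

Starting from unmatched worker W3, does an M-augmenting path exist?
Yes: W3 → J3

An M-augmenting path alternates non-matching / matching edges, starting and ending at unmatched vertices.
Path: W3 → J3
(J3 is unmatched in M, so the path is augmenting.)
Flipping edges along this path would increase |M| from 1 to 2.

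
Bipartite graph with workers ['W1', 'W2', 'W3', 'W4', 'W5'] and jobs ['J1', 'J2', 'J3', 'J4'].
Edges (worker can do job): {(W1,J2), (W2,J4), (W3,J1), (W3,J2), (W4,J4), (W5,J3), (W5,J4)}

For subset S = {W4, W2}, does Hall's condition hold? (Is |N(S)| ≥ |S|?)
No: |N(S)| = 1, |S| = 2

Subset S = {W4, W2}
Neighbors N(S) = {J4}

|N(S)| = 1, |S| = 2
Hall's condition: |N(S)| ≥ |S| is NOT satisfied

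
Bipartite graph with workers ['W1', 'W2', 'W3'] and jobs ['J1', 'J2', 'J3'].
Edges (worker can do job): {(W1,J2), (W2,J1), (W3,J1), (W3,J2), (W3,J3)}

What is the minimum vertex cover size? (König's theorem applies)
Minimum vertex cover size = 3

By König's theorem: in bipartite graphs,
min vertex cover = max matching = 3

Maximum matching has size 3, so minimum vertex cover also has size 3.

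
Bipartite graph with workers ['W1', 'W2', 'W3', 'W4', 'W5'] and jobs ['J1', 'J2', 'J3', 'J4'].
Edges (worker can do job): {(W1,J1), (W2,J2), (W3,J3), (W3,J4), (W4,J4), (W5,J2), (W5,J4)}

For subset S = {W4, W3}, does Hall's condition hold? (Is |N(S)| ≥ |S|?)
Yes: |N(S)| = 2, |S| = 2

Subset S = {W4, W3}
Neighbors N(S) = {J3, J4}

|N(S)| = 2, |S| = 2
Hall's condition: |N(S)| ≥ |S| is satisfied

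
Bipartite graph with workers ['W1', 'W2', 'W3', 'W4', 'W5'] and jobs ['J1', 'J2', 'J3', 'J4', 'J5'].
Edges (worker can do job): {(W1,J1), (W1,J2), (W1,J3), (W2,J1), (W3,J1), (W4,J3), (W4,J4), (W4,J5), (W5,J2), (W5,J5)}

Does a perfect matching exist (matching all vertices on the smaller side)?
No, maximum matching has size 4 < 5

Maximum matching has size 4, need 5 for perfect matching.
Unmatched workers: ['W2']
Unmatched jobs: ['J5']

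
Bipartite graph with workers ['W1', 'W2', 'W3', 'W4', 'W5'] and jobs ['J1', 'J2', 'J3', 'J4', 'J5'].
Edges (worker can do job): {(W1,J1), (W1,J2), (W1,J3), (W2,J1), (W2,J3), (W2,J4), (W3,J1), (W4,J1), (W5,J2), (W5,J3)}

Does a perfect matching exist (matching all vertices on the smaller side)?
No, maximum matching has size 4 < 5

Maximum matching has size 4, need 5 for perfect matching.
Unmatched workers: ['W4']
Unmatched jobs: ['J5']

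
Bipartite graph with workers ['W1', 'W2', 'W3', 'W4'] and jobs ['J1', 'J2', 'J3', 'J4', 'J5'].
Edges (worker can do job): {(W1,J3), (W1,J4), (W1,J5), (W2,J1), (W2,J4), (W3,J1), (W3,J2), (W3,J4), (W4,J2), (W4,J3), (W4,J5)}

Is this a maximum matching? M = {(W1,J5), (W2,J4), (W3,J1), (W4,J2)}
Yes, size 4 is maximum

Proposed matching has size 4.
Maximum matching size for this graph: 4.

This is a maximum matching.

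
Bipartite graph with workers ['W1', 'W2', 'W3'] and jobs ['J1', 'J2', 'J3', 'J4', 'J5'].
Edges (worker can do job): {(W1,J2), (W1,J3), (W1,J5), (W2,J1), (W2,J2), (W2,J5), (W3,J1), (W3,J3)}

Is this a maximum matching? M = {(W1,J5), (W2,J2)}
No, size 2 is not maximum

Proposed matching has size 2.
Maximum matching size for this graph: 3.

This is NOT maximum - can be improved to size 3.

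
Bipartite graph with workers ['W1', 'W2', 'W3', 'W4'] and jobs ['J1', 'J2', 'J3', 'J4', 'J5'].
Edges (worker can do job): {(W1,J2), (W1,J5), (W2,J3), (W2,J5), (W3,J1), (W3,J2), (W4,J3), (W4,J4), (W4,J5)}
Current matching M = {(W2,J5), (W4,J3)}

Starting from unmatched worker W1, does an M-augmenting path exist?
Yes: W1 → J5 → W2 → J3 → W4 → J4

An M-augmenting path alternates non-matching / matching edges, starting and ending at unmatched vertices.
Path: W1 → J5 → W2 → J3 → W4 → J4
(J4 is unmatched in M, so the path is augmenting.)
Flipping edges along this path would increase |M| from 2 to 3.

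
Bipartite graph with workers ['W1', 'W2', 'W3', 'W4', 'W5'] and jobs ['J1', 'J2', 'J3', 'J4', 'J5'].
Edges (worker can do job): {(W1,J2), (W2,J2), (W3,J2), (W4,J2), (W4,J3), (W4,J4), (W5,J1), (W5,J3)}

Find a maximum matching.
Matching: {(W3,J2), (W4,J3), (W5,J1)}

Maximum matching (size 3):
  W3 → J2
  W4 → J3
  W5 → J1

Each worker is assigned to at most one job, and each job to at most one worker.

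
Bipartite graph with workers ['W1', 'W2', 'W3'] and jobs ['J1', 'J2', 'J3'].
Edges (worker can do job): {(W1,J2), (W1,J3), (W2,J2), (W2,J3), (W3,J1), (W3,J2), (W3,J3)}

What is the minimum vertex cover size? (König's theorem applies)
Minimum vertex cover size = 3

By König's theorem: in bipartite graphs,
min vertex cover = max matching = 3

Maximum matching has size 3, so minimum vertex cover also has size 3.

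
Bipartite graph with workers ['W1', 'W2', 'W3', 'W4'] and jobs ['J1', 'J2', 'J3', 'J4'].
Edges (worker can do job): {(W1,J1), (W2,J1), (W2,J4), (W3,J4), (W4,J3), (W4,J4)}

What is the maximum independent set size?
Maximum independent set = 5

By König's theorem:
- Min vertex cover = Max matching = 3
- Max independent set = Total vertices - Min vertex cover
- Max independent set = 8 - 3 = 5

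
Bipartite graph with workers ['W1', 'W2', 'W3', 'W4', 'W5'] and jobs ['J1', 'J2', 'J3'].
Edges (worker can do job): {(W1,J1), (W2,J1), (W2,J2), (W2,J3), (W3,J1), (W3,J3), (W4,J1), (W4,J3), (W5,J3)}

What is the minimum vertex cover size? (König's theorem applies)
Minimum vertex cover size = 3

By König's theorem: in bipartite graphs,
min vertex cover = max matching = 3

Maximum matching has size 3, so minimum vertex cover also has size 3.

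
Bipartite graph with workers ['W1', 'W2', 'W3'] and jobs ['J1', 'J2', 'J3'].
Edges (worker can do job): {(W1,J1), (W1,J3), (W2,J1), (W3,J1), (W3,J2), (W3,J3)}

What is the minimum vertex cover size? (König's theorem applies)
Minimum vertex cover size = 3

By König's theorem: in bipartite graphs,
min vertex cover = max matching = 3

Maximum matching has size 3, so minimum vertex cover also has size 3.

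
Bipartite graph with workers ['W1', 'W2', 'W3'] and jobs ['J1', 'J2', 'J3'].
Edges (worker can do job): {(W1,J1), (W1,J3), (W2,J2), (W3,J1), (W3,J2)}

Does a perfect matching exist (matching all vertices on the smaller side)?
Yes, perfect matching exists (size 3)

Perfect matching: {(W1,J3), (W2,J2), (W3,J1)}
All 3 vertices on the smaller side are matched.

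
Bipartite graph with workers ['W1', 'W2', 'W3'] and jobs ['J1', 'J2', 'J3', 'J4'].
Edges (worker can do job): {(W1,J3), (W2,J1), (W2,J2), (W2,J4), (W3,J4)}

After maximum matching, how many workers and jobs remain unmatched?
Unmatched: 0 workers, 1 jobs

Maximum matching size: 3
Workers: 3 total, 3 matched, 0 unmatched
Jobs: 4 total, 3 matched, 1 unmatched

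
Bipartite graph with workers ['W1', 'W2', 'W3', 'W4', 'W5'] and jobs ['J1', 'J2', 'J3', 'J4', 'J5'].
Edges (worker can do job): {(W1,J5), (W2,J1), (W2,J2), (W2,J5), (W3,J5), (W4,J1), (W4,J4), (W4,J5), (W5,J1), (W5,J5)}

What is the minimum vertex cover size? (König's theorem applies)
Minimum vertex cover size = 4

By König's theorem: in bipartite graphs,
min vertex cover = max matching = 4

Maximum matching has size 4, so minimum vertex cover also has size 4.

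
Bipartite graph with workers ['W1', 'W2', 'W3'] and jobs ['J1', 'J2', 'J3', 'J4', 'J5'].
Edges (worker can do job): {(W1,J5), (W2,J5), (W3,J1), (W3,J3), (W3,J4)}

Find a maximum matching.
Matching: {(W1,J5), (W3,J3)}

Maximum matching (size 2):
  W1 → J5
  W3 → J3

Each worker is assigned to at most one job, and each job to at most one worker.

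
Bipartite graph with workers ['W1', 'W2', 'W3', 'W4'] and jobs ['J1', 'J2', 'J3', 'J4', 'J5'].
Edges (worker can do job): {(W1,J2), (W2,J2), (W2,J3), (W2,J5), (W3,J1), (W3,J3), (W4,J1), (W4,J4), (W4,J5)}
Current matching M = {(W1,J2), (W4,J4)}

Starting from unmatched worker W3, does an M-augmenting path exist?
Yes: W3 → J1

An M-augmenting path alternates non-matching / matching edges, starting and ending at unmatched vertices.
Path: W3 → J1
(J1 is unmatched in M, so the path is augmenting.)
Flipping edges along this path would increase |M| from 2 to 3.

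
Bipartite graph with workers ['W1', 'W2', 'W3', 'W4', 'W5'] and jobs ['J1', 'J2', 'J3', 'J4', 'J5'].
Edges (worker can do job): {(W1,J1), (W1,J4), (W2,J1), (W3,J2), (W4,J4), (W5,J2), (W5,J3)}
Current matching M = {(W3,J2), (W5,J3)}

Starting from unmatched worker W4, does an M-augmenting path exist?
Yes: W4 → J4

An M-augmenting path alternates non-matching / matching edges, starting and ending at unmatched vertices.
Path: W4 → J4
(J4 is unmatched in M, so the path is augmenting.)
Flipping edges along this path would increase |M| from 2 to 3.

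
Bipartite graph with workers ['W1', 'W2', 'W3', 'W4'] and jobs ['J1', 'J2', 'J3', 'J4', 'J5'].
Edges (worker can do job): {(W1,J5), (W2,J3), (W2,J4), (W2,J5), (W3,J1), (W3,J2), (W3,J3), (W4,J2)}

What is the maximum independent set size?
Maximum independent set = 5

By König's theorem:
- Min vertex cover = Max matching = 4
- Max independent set = Total vertices - Min vertex cover
- Max independent set = 9 - 4 = 5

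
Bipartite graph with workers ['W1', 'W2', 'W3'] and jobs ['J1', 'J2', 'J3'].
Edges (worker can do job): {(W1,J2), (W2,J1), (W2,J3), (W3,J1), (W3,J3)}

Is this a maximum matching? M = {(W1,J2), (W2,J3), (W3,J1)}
Yes, size 3 is maximum

Proposed matching has size 3.
Maximum matching size for this graph: 3.

This is a maximum matching.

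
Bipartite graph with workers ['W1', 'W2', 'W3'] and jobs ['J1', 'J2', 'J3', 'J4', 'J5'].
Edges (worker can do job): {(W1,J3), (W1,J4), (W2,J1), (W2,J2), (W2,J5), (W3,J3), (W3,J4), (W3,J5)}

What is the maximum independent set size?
Maximum independent set = 5

By König's theorem:
- Min vertex cover = Max matching = 3
- Max independent set = Total vertices - Min vertex cover
- Max independent set = 8 - 3 = 5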